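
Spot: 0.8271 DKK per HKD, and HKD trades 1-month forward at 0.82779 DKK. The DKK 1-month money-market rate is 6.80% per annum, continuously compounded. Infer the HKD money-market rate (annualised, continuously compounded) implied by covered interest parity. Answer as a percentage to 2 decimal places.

T = 1/12 years.
CIP gives F = S · g_DKK/g_HKD, so g_DKK/g_HKD = 0.82779/0.8271 = 1.0008342.
DKK growth factor: e^(0.0680×1/12) = 1.0056828.
Hence g_HKD = 1.0048446.
Take logs: ln 1.0048446 / (1/12) = 0.057995, so 5.80%.

5.80%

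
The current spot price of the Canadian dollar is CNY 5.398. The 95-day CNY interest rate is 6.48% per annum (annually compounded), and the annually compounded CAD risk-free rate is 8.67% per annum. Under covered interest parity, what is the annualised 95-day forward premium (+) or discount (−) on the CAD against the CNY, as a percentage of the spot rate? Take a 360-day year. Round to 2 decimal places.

-2.03%

T = 95/360 years.
F = S · g_CNY/g_CAD = 5.398 × 1.0167068/1.0221837 = 5.369077.
Annualised premium = (F − S)/S × (1/T) = (5.369077 − 5.398)/5.398 ÷ (95/360) = -2.03%.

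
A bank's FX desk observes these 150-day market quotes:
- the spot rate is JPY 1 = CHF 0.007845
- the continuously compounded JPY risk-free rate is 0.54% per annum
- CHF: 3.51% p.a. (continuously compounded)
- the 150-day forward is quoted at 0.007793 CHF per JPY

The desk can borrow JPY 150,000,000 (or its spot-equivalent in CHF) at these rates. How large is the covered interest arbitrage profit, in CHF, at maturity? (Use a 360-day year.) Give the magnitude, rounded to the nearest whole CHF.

CHF 22,503

T = 150/360 years.
Route A — deposit JPY, sell forward: 150,000,000 × 1.002252533 × 0.007793 = CHF 1,171,583.10.
Route B — convert at spot, deposit CHF: 150,000,000 × 0.007845 × 1.014732469 = CHF 1,194,086.43.
The quoted forward undervalues JPY, so borrow JPY, convert to CHF at spot, deposit the CHF at 3.51%, and buy JPY forward at 0.007793 to cover the loan.
The gap between the two covered legs is CHF 22,503.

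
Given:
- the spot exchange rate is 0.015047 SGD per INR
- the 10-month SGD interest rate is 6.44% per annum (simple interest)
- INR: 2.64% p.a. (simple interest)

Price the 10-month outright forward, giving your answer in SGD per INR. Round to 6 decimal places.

T = 10/12 years.
Growth of 1 SGD over T: 1 + 0.0644×10/12 = 1.0536667.
Growth of 1 INR over T: 1 + 0.0264×10/12 = 1.022000.
Forward (SGD per INR) = 0.015047 × 1.0536667 / 1.022000 = 0.01551323.

0.015513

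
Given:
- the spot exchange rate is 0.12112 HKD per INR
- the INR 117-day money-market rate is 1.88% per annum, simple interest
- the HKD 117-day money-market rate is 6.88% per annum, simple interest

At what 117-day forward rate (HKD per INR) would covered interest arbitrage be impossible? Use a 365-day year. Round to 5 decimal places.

T = 117/365 years.
Growth of 1 HKD over T: 1 + 0.0688×117/365 = 1.0220537.
Growth of 1 INR over T: 1 + 0.0188×117/365 = 1.0060263.
Forward (HKD per INR) = 0.12112 × 1.0220537 / 1.0060263 = 0.1230496.

0.12305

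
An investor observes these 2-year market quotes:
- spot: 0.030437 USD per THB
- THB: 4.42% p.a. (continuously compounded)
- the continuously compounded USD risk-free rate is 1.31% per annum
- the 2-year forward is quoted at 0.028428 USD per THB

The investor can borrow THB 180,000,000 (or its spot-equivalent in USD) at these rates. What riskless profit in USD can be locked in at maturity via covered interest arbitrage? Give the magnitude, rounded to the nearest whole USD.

USD 34,115

T = 2 years.
Route A — deposit THB, sell forward: 180,000,000 × 1.092425005 × 0.028428 = USD 5,589,982.45.
Route B — convert at spot, deposit USD: 180,000,000 × 0.030437 × 1.026546237 = USD 5,624,097.81.
The quoted forward undervalues THB, so borrow THB, convert to USD at spot, deposit the USD at 1.31%, and buy THB forward at 0.028428 to cover the loan.
Profit = 5,624,097.81 − 5,589,982.45 = USD 34,115.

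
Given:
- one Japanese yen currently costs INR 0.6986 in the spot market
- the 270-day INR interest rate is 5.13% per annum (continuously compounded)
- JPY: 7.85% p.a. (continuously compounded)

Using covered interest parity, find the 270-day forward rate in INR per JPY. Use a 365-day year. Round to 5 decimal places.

T = 270/365 years.
Growth of 1 INR over T: e^(0.0513×270/365) = 1.0386772.
Growth of 1 JPY over T: e^(0.0785×270/365) = 1.0597876.
So F = 0.6986 × 1.0386772 / 1.0597876 = 0.6846843 (INR/JPY).

0.68468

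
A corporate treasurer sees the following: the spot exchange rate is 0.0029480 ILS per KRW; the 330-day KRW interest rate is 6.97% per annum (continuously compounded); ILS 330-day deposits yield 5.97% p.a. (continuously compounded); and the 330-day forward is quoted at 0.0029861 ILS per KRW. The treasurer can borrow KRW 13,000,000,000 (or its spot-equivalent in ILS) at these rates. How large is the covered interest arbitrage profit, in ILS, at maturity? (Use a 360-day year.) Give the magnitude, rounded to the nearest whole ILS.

T = 330/360 years.
Route A — deposit KRW, sell forward: 13,000,000,000 × 1.0659769117 × 0.0029861 = ILS 41,380,477.53.
Route B — convert at spot, deposit ILS: 13,000,000,000 × 0.0029480 × 1.056250106 = ILS 40,479,729.06.
The quoted forward overvalues KRW, so borrow ILS, buy KRW at spot, deposit the KRW at 6.97%, and sell the proceeds forward at 0.0029861.
Profit = 41,380,477.53 − 40,479,729.06 = ILS 900,748.

ILS 900,748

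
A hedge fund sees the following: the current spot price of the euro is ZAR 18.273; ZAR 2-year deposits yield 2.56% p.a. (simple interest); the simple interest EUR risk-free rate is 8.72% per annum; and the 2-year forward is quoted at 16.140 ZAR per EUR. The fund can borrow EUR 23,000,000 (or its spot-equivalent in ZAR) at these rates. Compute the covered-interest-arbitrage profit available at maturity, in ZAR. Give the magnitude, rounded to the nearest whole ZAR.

T = 2 years.
Invest the EUR and cover forward: 23,000,000 × 1.174400 × 16.140 = ZAR 435,960,768.00.
Convert at spot and invest in ZAR: 23,000,000 × 18.273 × 1.051200 = ZAR 441,797,284.80.
The quoted forward undervalues EUR, so borrow EUR, convert to ZAR at spot, deposit the ZAR at 2.56%, and buy EUR forward at 16.140 to cover the loan.
Arbitrage profit = |435,960,768.00 − 441,797,284.80| = ZAR 5,836,517.

ZAR 5,836,517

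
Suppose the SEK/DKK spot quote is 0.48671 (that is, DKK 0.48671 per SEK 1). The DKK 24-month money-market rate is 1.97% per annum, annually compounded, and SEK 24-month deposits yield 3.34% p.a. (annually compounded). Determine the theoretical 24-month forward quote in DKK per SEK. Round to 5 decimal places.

T = 2 years.
Growth of 1 DKK over T: (1 + 0.0197)^2 = 1.0397881.
SEK accumulates by (1 + 0.0334)^2 = 1.0679156.
Forward (DKK per SEK) = 0.48671 × 1.0397881 / 1.0679156 = 0.4738907.

0.47389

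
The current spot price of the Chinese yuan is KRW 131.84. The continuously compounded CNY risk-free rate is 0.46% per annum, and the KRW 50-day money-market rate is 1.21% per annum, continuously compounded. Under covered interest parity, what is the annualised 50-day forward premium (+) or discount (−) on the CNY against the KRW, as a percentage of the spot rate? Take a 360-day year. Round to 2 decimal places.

+0.75%

T = 50/360 years.
CIP forward (KRW per CNY) = 131.84 × 1.001682/1.0006391 = 131.97741.
(F − S)/S ÷ T = (131.97741 − 131.84)/131.84/(50/360) = 0.007504 → 0.75%.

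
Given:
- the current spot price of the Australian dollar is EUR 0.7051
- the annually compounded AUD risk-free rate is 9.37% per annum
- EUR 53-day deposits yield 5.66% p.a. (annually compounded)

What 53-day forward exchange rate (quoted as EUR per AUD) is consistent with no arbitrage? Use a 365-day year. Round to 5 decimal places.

0.70158

T = 53/365 years.
EUR accumulates by (1 + 0.0566)^(53/365) = 1.0080265.
AUD accumulates by (1 + 0.0937)^(53/365) = 1.0130905.
Forward (EUR per AUD) = 0.7051 × 1.0080265 / 1.0130905 = 0.7015755.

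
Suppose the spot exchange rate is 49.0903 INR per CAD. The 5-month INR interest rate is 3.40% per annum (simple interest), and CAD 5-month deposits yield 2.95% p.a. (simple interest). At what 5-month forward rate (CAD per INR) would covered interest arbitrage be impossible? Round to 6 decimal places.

0.020333

T = 5/12 years.
Growth of 1 INR over T: 1 + 0.0340×5/12 = 1.0141667.
Growth of 1 CAD over T: 1 + 0.0295×5/12 = 1.0122917.
CIP: F = S · (grow INR)/(grow CAD) = 49.0903 × 1.0141667/1.0122917 = 49.18123 INR per CAD.
Quoted the other way: 1/49.18123 = 0.020333 CAD per INR.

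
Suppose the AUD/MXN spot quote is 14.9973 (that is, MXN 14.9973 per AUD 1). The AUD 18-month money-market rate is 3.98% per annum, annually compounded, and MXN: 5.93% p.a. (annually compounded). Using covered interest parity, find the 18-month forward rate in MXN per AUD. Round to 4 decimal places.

15.4212

T = 18/12 years.
MXN accumulates by (1 + 0.0593)^(18/12) = 1.09025593.
AUD accumulates by (1 + 0.0398)^(18/12) = 1.06029013.
So F = 14.9973 × 1.09025593 / 1.06029013 = 15.421152 (MXN/AUD).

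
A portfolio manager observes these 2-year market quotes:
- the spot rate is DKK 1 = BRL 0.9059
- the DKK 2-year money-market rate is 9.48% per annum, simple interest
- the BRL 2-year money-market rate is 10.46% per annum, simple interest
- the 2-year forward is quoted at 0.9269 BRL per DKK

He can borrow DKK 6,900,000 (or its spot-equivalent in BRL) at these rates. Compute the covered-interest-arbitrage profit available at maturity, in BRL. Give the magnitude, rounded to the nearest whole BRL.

BRL 49,859

T = 2 years.
Invest the DKK and cover forward: 6,900,000 × 1.189600 × 0.9269 = BRL 7,608,217.66.
Convert at spot and invest in BRL: 6,900,000 × 0.9059 × 1.209200 = BRL 7,558,358.53.
The quoted forward overvalues DKK, so borrow BRL, buy DKK at spot, deposit the DKK at 9.48%, and sell the proceeds forward at 0.9269.
The gap between the two covered legs is BRL 49,859.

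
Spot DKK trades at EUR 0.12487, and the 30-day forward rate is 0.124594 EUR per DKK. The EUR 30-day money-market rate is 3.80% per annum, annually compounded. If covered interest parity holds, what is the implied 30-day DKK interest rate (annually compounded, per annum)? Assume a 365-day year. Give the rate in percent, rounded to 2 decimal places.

T = 30/365 years.
By CIP, F/S equals the EUR-to-DKK growth ratio: 0.124594/0.12487 = 0.9977897.
EUR growth factor: (1 + 0.0380)^(30/365) = 1.0030701.
Hence g_DKK = 1.0052921.
Annualise: 1.0052921^(365/30) − 1 = 0.066324 = 6.63%.

6.63%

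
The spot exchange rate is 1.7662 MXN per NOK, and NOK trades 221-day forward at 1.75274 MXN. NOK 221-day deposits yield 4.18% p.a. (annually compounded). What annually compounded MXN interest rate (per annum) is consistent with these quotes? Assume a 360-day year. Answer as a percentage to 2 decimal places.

2.89%

T = 221/360 years.
CIP gives F = S · g_MXN/g_NOK, so g_MXN/g_NOK = 1.75274/1.7662 = 0.9923791.
NOK growth factor: (1 + 0.0418)^(221/360) = 1.0254574.
So the MXN growth factor = 1.0176425.
r = 1.0176425^(360/221) − 1 = 0.028898 → 2.89%.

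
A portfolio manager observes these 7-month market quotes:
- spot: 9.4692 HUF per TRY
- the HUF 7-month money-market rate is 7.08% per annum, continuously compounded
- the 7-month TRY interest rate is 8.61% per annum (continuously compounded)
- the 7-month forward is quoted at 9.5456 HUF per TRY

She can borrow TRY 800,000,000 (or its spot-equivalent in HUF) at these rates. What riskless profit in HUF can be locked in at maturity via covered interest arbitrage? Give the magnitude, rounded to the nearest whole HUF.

T = 7/12 years.
Keep in TRY, deliver into the forward: 800,000,000·1.051507658985·9.5456 = HUF 8,029,817,207.69.
Swap to HUF now, deposit: 800,000,000·9.4692·1.042164708065 = HUF 7,894,772,842.89.
The quoted forward overvalues TRY, so borrow HUF, buy TRY at spot, deposit the TRY at 8.61%, and sell the proceeds forward at 9.5456.
The gap between the two covered legs is HUF 135,044,365.

HUF 135,044,365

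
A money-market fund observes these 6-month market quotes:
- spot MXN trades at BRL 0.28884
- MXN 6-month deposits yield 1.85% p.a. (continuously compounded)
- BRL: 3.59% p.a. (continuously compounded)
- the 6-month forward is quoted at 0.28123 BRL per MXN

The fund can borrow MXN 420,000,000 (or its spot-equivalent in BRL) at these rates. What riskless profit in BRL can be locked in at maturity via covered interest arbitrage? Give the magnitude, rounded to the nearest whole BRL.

T = 6/12 years.
Keep in MXN, deliver into the forward: 420,000,000·1.00929291346·0.28123 = BRL 119,214,247.34.
Swap to BRL now, deposit: 420,000,000·0.28884·1.01811206951 = BRL 123,510,025.87.
The quoted forward undervalues MXN, so borrow MXN, convert to BRL at spot, deposit the BRL at 3.59%, and buy MXN forward at 0.28123 to cover the loan.
The gap between the two covered legs is BRL 4,295,779.

BRL 4,295,779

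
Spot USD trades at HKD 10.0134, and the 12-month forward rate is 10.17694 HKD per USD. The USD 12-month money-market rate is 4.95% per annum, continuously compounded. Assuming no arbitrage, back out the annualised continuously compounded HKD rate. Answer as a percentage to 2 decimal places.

6.57%

T = 1 year.
F/S = 10.17694/10.0134 = 1.0163321 = (growth of HKD) / (growth of USD).
The USD side grows by e^(0.0495×1) = 1.0507456.
Hence g_HKD = 1.0679065.
Take logs: ln 1.0679065 / 1 = 0.065700, so 6.57%.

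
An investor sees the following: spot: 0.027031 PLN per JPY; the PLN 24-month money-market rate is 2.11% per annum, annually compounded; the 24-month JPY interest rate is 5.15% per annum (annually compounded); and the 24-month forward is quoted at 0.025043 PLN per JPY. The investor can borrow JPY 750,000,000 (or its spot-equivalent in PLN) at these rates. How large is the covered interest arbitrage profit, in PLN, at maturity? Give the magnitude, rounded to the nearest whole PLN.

PLN 371,170

T = 2 years.
Keep in JPY, deliver into the forward: 750,000,000·1.10565225·0.025043 = PLN 20,766,636.97.
Swap to PLN now, deposit: 750,000,000·0.027031·1.04264521 = PLN 21,137,807.00.
The quoted forward undervalues JPY, so borrow JPY, convert to PLN at spot, deposit the PLN at 2.11%, and buy JPY forward at 0.025043 to cover the loan.
The gap between the two covered legs is PLN 371,170.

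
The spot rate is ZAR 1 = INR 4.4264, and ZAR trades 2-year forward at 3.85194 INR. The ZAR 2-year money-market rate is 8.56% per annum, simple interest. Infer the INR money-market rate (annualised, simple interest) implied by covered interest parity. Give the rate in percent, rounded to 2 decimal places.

0.96%

T = 2 years.
By CIP, F/S equals the INR-to-ZAR growth ratio: 3.85194/4.4264 = 0.8702196.
The ZAR side grows by 1 + 0.0856×2 = 1.171200.
Hence g_INR = 1.0192012.
(1.0192012 − 1)/T = 0.009601, i.e. 0.96%.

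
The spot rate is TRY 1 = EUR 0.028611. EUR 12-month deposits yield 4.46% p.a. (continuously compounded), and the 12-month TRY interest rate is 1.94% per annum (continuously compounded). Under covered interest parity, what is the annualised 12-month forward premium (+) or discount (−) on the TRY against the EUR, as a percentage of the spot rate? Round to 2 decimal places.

T = 1 year.
No-arbitrage forward: 0.028611 × 1.0456095 / 1.0195894 = 0.029341158 EUR/TRY.
Annualised premium = (F − S)/S × (1/T) = (0.029341158 − 0.028611)/0.028611 ÷ 1 = 2.55%.

+2.55%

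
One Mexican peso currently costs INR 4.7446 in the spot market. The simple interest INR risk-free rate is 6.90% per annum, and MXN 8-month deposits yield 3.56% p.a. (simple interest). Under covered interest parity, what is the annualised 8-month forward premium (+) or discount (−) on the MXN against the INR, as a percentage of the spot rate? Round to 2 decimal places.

T = 8/12 years.
F = S · g_INR/g_MXN = 4.7446 × 1.046000/1.0237333 = 4.8477974.
Annualised premium = (F − S)/S × (1/T) = (4.8477974 − 4.7446)/4.7446 ÷ (8/12) = 3.26%.

+3.26%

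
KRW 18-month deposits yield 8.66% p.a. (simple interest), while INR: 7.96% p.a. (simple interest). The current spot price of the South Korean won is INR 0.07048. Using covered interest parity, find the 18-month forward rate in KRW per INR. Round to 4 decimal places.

14.3215

T = 18/12 years.
Growth of 1 INR over T: 1 + 0.0796×18/12 = 1.119400.
Growth of 1 KRW over T: 1 + 0.0866×18/12 = 1.129900.
So F = 0.07048 × 1.119400 / 1.129900 = 0.069825039 (INR/KRW).
Invert for KRW per INR: 1 / 0.069825039 = 14.3215.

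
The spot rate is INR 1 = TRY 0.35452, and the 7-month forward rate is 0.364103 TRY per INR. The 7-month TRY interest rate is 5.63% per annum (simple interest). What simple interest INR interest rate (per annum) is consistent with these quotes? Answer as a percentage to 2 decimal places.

0.97%

T = 7/12 years.
By CIP, F/S equals the TRY-to-INR growth ratio: 0.364103/0.35452 = 1.0270309.
The TRY side grows by 1 + 0.0563×7/12 = 1.0328417.
That pins the INR growth at 1.0056579.
(1.0056579 − 1)/T = 0.009699, i.e. 0.97%.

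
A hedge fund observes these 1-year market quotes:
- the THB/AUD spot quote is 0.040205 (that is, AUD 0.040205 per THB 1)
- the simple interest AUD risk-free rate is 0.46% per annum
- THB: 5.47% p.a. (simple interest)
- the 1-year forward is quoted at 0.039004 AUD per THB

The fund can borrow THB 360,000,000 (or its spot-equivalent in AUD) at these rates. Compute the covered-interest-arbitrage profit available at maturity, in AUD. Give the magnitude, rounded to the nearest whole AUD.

AUD 269,127

T = 1 year.
Route A — deposit THB, sell forward: 360,000,000 × 1.054700 × 0.039004 = AUD 14,809,506.77.
Route B — convert at spot, deposit AUD: 360,000,000 × 0.040205 × 1.004600 = AUD 14,540,379.48.
The quoted forward overvalues THB, so borrow AUD, buy THB at spot, deposit the THB at 5.47%, and sell the proceeds forward at 0.039004.
Profit = 14,809,506.77 − 14,540,379.48 = AUD 269,127.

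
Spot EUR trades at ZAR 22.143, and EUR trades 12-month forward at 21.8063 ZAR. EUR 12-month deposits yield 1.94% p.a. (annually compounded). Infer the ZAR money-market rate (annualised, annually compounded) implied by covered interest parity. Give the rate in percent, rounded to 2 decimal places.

T = 1 year.
By CIP, F/S equals the ZAR-to-EUR growth ratio: 21.8063/22.143 = 0.9847943.
The EUR side grows by (1 + 0.0194)^1 = 1.019400.
So the ZAR growth factor = 1.0038993.
Annualise: 1.0038993^(1/1) − 1 = 0.003899 = 0.39%.

0.39%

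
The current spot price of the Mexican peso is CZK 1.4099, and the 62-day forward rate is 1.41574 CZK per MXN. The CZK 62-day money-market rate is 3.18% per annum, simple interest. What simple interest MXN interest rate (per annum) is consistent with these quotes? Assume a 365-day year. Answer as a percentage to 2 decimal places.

0.74%

T = 62/365 years.
CIP gives F = S · g_CZK/g_MXN, so g_CZK/g_MXN = 1.41574/1.4099 = 1.0041421.
CZK growth factor: 1 + 0.0318×62/365 = 1.0054016.
That pins the MXN growth at 1.0012543.
r = (1.0012543 − 1)/(62/365) = 0.007384 → 0.74%.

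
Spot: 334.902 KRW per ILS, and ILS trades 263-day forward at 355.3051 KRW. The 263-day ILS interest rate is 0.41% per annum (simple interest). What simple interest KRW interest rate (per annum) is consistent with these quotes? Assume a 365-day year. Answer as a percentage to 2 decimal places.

8.89%

T = 263/365 years.
F/S = 355.3051/334.902 = 1.0609226 = (growth of KRW) / (growth of ILS).
The ILS side grows by 1 + 0.0041×263/365 = 1.0029542.
Hence g_KRW = 1.0640568.
(1.0640568 − 1)/T = 0.088900, i.e. 8.89%.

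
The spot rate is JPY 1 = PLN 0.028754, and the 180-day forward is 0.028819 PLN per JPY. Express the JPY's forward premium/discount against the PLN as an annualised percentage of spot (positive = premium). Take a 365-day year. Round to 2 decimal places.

T = 180/365 years.
Period premium: (0.028819 − 0.028754)/0.028754 = 0.0022606.
Per annum: 0.0022606 / (180/365) = 0.004584 = 0.46%.

+0.46%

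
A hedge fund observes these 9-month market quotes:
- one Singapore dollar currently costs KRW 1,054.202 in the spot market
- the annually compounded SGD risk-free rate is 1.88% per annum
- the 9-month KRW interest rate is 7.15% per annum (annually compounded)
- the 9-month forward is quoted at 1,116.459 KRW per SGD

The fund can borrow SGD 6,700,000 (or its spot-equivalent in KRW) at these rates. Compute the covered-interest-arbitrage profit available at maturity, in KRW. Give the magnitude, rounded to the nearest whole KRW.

T = 9/12 years.
Keep in SGD, deliver into the forward: 6,700,000·1.014067121846·1116.459 = KRW 7,585,501,244.09.
Swap to KRW now, deposit: 6,700,000·1054.202·1.053159456065 = KRW 7,438,626,792.85.
The quoted forward overvalues SGD, so borrow KRW, buy SGD at spot, deposit the SGD at 1.88%, and sell the proceeds forward at 1,116.459.
Profit = 7,585,501,244.09 − 7,438,626,792.85 = KRW 146,874,451.

KRW 146,874,451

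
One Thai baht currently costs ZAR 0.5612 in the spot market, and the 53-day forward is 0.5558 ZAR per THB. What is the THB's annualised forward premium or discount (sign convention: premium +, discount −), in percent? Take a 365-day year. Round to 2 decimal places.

-6.63%

T = 53/365 years.
(F − S)/S = (0.5558 − 0.5612)/0.5612 = -0.0096222.
×(1/T) gives -6.63% p.a.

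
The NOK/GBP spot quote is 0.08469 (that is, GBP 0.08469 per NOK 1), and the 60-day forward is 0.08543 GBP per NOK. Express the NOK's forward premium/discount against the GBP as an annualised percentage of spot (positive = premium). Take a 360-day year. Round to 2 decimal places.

T = 60/360 years.
NOK trades forward at +0.87377% vs spot over the period.
×(1/T) gives 5.24% p.a.

+5.24%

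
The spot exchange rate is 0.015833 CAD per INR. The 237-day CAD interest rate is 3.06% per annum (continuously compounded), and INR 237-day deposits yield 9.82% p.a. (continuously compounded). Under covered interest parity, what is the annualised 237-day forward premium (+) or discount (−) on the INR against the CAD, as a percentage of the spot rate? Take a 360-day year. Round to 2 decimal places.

-6.61%

T = 237/360 years.
F = S · g_CAD/g_INR = 0.015833 × 1.0203493/1.0667838 = 0.015143828.
(F − S)/S ÷ T = (0.015143828 − 0.015833)/0.015833/(237/360) = -0.066118 → -6.61%.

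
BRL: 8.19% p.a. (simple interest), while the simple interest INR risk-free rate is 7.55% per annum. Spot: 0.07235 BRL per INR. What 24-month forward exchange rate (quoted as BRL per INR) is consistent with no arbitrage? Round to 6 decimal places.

0.073155

T = 2 years.
BRL growth factor: 1 + 0.0819×2 = 1.163800.
INR growth factor: 1 + 0.0755×2 = 1.151000.
So F = 0.07235 × 1.163800 / 1.151000 = 0.07315459 (BRL/INR).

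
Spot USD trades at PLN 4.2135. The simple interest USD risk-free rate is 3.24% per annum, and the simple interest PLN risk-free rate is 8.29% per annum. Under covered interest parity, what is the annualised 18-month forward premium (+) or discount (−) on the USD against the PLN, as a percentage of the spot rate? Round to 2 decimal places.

+4.82%

T = 18/12 years.
No-arbitrage forward: 4.2135 × 1.124350 / 1.048600 = 4.5178798 PLN/USD.
(F − S)/S ÷ T = (4.5178798 − 4.2135)/4.2135/(18/12) = 0.048159 → 4.82%.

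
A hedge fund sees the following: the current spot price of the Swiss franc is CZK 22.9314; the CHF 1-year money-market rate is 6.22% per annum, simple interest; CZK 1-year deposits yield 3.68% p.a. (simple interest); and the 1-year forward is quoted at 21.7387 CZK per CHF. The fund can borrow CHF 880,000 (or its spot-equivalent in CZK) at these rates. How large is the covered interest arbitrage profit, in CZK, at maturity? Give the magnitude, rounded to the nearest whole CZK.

CZK 602,297

T = 1 year.
Route A — deposit CHF, sell forward: 880,000 × 1.062200 × 21.7387 = CZK 20,319,945.48.
Route B — convert at spot, deposit CZK: 880,000 × 22.9314 × 1.036800 = CZK 20,922,242.46.
The quoted forward undervalues CHF, so borrow CHF, convert to CZK at spot, deposit the CZK at 3.68%, and buy CHF forward at 21.7387 to cover the loan.
The gap between the two covered legs is CZK 602,297.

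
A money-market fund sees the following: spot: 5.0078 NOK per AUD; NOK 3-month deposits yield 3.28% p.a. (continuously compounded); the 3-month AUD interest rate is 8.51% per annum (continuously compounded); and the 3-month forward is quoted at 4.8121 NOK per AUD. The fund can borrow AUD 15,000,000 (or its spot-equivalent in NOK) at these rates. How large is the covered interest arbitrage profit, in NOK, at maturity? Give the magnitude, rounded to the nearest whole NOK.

T = 3/12 years.
Keep in AUD, deliver into the forward: 15,000,000·1.0215029263·4.8121 = NOK 73,733,613.47.
Swap to NOK now, deposit: 15,000,000·5.0078·1.0082337121 = NOK 75,735,491.75.
The quoted forward undervalues AUD, so borrow AUD, convert to NOK at spot, deposit the NOK at 3.28%, and buy AUD forward at 4.8121 to cover the loan.
Arbitrage profit = |73,733,613.47 − 75,735,491.75| = NOK 2,001,878.

NOK 2,001,878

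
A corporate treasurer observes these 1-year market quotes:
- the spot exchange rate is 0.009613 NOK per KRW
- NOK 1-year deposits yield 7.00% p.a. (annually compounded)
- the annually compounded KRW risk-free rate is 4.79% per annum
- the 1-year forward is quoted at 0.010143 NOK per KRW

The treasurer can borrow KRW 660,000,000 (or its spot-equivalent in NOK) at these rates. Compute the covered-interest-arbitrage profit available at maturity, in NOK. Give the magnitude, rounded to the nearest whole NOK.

NOK 226,340

T = 1 year.
Route A — deposit KRW, sell forward: 660,000,000 × 1.047900 × 0.010143 = NOK 7,015,040.80.
Route B — convert at spot, deposit NOK: 660,000,000 × 0.009613 × 1.070000 = NOK 6,788,700.60.
The quoted forward overvalues KRW, so borrow NOK, buy KRW at spot, deposit the KRW at 4.79%, and sell the proceeds forward at 0.010143.
Arbitrage profit = |7,015,040.80 − 6,788,700.60| = NOK 226,340.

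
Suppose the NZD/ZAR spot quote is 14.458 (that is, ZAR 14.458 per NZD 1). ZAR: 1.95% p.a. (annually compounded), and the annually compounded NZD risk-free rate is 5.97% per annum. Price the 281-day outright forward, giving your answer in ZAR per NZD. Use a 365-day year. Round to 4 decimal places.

T = 281/365 years.
ZAR growth factor: (1 + 0.0195)^(281/365) = 1.01497891.
NZD growth factor: (1 + 0.0597)^(281/365) = 1.04565257.
So F = 14.458 × 1.01497891 / 1.04565257 = 14.033882 (ZAR/NZD).

14.0339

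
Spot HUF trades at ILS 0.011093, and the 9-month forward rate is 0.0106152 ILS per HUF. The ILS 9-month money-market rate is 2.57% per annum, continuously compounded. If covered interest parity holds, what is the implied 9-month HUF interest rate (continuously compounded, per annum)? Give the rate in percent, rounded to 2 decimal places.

T = 9/12 years.
By CIP, F/S equals the ILS-to-HUF growth ratio: 0.0106152/0.011093 = 0.9569278.
The ILS side grows by e^(0.0257×9/12) = 1.019462.
So the HUF growth factor = 1.0653489.
r = ln(1.0653489)/(9/12) = 0.084403 → 8.44%.

8.44%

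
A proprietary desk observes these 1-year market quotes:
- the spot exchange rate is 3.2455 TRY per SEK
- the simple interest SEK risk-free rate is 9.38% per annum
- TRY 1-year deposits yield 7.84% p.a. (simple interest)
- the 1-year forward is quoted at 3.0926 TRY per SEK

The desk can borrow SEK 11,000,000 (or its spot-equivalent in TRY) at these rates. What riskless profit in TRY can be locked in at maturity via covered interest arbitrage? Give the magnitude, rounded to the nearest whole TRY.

TRY 1,289,875

T = 1 year.
Keep in SEK, deliver into the forward: 11,000,000·1.093800·3.0926 = TRY 37,209,544.68.
Swap to TRY now, deposit: 11,000,000·3.2455·1.078400 = TRY 38,499,419.20.
The quoted forward undervalues SEK, so borrow SEK, convert to TRY at spot, deposit the TRY at 7.84%, and buy SEK forward at 3.0926 to cover the loan.
Arbitrage profit = |37,209,544.68 − 38,499,419.20| = TRY 1,289,875.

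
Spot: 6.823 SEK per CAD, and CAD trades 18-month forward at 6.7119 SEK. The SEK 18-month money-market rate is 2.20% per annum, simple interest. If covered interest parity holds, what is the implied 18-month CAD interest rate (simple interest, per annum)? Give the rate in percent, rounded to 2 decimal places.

T = 18/12 years.
By CIP, F/S equals the SEK-to-CAD growth ratio: 6.7119/6.823 = 0.9837168.
The SEK side grows by 1 + 0.0220×18/12 = 1.033000.
So the CAD growth factor = 1.050099.
r = (1.050099 − 1)/(18/12) = 0.033399 → 3.34%.

3.34%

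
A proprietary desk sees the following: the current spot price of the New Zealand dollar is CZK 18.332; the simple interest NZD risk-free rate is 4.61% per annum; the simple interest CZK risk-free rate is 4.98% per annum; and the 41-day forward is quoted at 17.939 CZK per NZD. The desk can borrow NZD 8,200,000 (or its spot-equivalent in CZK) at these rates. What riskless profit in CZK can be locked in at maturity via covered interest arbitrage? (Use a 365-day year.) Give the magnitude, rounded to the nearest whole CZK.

T = 41/365 years.
Keep in NZD, deliver into the forward: 8,200,000·1.00517835616·17.939 = CZK 147,861,535.16.
Swap to CZK now, deposit: 8,200,000·18.332·1.0055939726 = CZK 151,163,299.39.
The quoted forward undervalues NZD, so borrow NZD, convert to CZK at spot, deposit the CZK at 4.98%, and buy NZD forward at 17.939 to cover the loan.
Arbitrage profit = |147,861,535.16 − 151,163,299.39| = CZK 3,301,764.

CZK 3,301,764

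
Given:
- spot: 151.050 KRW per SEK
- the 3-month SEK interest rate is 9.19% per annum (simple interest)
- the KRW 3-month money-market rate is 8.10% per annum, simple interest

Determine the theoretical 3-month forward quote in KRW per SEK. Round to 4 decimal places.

150.6476

T = 3/12 years.
KRW growth factor: 1 + 0.0810×3/12 = 1.020250.
SEK growth factor: 1 + 0.0919×3/12 = 1.022975.
So F = 151.05 × 1.020250 / 1.022975 = 150.647633 (KRW/SEK).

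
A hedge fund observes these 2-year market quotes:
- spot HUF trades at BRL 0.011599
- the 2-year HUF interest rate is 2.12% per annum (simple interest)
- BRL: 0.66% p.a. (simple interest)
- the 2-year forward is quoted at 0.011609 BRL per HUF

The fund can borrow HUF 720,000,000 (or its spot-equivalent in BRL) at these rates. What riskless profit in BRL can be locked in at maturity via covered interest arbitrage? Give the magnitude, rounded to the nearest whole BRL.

T = 2 years.
Route A — deposit HUF, sell forward: 720,000,000 × 1.042400 × 0.011609 = BRL 8,712,879.55.
Route B — convert at spot, deposit BRL: 720,000,000 × 0.011599 × 1.013200 = BRL 8,461,516.90.
The quoted forward overvalues HUF, so borrow BRL, buy HUF at spot, deposit the HUF at 2.12%, and sell the proceeds forward at 0.011609.
Arbitrage profit = |8,712,879.55 − 8,461,516.90| = BRL 251,363.

BRL 251,363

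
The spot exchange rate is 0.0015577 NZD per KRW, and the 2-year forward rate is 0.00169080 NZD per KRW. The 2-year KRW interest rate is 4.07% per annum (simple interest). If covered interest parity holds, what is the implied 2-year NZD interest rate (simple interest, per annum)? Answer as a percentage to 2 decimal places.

T = 2 years.
CIP gives F = S · g_NZD/g_KRW, so g_NZD/g_KRW = 0.0016908/0.0015577 = 1.0854465.
The KRW side grows by 1 + 0.0407×2 = 1.081400.
Hence g_NZD = 1.1738018.
(1.1738018 − 1)/T = 0.086901, i.e. 8.69%.

8.69%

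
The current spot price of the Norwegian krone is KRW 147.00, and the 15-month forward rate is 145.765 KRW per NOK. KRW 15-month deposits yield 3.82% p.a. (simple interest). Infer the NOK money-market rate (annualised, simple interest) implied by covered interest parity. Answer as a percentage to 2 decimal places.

T = 15/12 years.
By CIP, F/S equals the KRW-to-NOK growth ratio: 145.765/147.0 = 0.9915986.
KRW growth factor: 1 + 0.0382×15/12 = 1.047750.
So the NOK growth factor = 1.0566271.
(1.0566271 − 1)/T = 0.045302, i.e. 4.53%.

4.53%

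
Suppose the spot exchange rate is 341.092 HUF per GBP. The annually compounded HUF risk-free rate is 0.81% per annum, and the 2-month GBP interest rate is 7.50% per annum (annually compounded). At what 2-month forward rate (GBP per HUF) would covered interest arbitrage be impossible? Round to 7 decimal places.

0.0029633

T = 2/12 years.
HUF accumulates by (1 + 0.0081)^(2/12) = 1.0013455.
GBP growth factor: (1 + 0.0750)^(2/12) = 1.0121264.
Forward (HUF per GBP) = 341.092 × 1.0013455 / 1.0121264 = 337.4588.
Invert for GBP per HUF: 1 / 337.4588 = 0.0029633.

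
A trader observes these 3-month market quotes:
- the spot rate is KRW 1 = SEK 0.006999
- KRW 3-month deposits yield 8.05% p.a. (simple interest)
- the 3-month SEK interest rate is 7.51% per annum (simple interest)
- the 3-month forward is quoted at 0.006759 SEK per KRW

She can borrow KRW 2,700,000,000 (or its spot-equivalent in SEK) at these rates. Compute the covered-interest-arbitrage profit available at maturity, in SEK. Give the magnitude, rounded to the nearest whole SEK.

SEK 635,530

T = 3/12 years.
Route A — deposit KRW, sell forward: 2,700,000,000 × 1.020125 × 0.006759 = SEK 18,616,567.16.
Route B — convert at spot, deposit SEK: 2,700,000,000 × 0.006999 × 1.018775 = SEK 19,252,096.81.
The quoted forward undervalues KRW, so borrow KRW, convert to SEK at spot, deposit the SEK at 7.51%, and buy KRW forward at 0.006759 to cover the loan.
Arbitrage profit = |18,616,567.16 − 19,252,096.81| = SEK 635,530.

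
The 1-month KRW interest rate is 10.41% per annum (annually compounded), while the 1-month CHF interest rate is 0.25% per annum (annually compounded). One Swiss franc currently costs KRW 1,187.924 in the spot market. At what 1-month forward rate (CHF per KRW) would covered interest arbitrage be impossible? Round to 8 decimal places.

T = 1/12 years.
KRW growth factor: (1 + 0.1041)^(1/12) = 1.0082867.
CHF accumulates by (1 + 0.0025)^(1/12) = 1.0002081.
CIP: F = S · (grow KRW)/(grow CHF) = 1187.924 × 1.0082867/1.0002081 = 1197.519 KRW per CHF.
Invert for CHF per KRW: 1 / 1197.519 = 0.00083506.

0.00083506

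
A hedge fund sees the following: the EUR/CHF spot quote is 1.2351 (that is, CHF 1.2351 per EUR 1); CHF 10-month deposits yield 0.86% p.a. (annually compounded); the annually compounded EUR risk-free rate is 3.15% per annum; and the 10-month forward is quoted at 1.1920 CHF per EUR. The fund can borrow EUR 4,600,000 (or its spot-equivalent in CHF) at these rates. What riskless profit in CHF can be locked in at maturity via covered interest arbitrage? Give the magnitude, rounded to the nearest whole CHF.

T = 10/12 years.
Route A — deposit EUR, sell forward: 4,600,000 × 1.026181924 × 1.1920 = CHF 5,626,760.73.
Route B — convert at spot, deposit CHF: 4,600,000 × 1.2351 × 1.007161548 = CHF 5,722,148.05.
The quoted forward undervalues EUR, so borrow EUR, convert to CHF at spot, deposit the CHF at 0.86%, and buy EUR forward at 1.1920 to cover the loan.
The gap between the two covered legs is CHF 95,387.

CHF 95,387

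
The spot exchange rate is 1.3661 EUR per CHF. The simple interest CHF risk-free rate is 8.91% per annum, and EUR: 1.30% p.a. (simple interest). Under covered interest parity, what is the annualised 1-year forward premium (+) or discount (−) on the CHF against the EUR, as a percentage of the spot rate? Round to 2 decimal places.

T = 1 year.
No-arbitrage forward: 1.3661 × 1.013000 / 1.089100 = 1.2706448 EUR/CHF.
(F − S)/S ÷ T = (1.2706448 − 1.3661)/1.3661/1 = -0.069874 → -6.99%.

-6.99%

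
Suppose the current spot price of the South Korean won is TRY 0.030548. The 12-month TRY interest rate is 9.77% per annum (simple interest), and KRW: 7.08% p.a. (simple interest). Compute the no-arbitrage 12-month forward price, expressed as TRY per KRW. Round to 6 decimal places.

0.031315

T = 1 year.
Growth of 1 TRY over T: 1 + 0.0977×1 = 1.097700.
Growth of 1 KRW over T: 1 + 0.0708×1 = 1.070800.
CIP: F = S · (grow TRY)/(grow KRW) = 0.030548 × 1.097700/1.070800 = 0.03131541 TRY per KRW.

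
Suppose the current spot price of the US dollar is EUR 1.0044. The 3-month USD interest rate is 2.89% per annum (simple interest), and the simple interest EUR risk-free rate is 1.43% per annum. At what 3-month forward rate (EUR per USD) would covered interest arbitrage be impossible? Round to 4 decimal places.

1.0008

T = 3/12 years.
EUR growth factor: 1 + 0.0143×3/12 = 1.003575.
Growth of 1 USD over T: 1 + 0.0289×3/12 = 1.007225.
CIP: F = S · (grow EUR)/(grow USD) = 1.0044 × 1.003575/1.007225 = 1.000760 EUR per USD.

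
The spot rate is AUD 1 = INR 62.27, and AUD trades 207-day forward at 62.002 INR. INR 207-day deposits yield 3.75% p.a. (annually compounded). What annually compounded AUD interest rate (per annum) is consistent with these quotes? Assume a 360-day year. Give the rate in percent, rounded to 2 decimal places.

T = 207/360 years.
F/S = 62.002/62.27 = 0.9956962 = (growth of INR) / (growth of AUD).
The INR side grows by (1 + 0.0375)^(207/360) = 1.0213937.
So the AUD growth factor = 1.0258086.
r = 1.0258086^(360/207) − 1 = 0.045312 → 4.53%.

4.53%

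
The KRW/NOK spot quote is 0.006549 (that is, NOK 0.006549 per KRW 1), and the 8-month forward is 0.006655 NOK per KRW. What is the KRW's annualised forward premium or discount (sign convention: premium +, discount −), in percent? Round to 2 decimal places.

+2.43%

T = 8/12 years.
(F − S)/S = (0.006655 − 0.006549)/0.006549 = 0.0161857.
Per annum: 0.0161857 / (8/12) = 0.024279 = 2.43%.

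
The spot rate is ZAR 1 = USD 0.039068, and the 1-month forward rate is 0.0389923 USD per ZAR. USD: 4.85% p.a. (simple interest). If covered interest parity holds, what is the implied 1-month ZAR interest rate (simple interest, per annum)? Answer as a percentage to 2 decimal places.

T = 1/12 years.
By CIP, F/S equals the USD-to-ZAR growth ratio: 0.0389923/0.039068 = 0.9980624.
USD growth factor: 1 + 0.0485×1/12 = 1.0040417.
So the ZAR growth factor = 1.0059909.
(1.0059909 − 1)/T = 0.071891, i.e. 7.19%.

7.19%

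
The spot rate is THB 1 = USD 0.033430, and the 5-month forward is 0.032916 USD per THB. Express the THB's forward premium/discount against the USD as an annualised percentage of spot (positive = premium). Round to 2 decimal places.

T = 5/12 years.
Period premium: (0.032916 − 0.03343)/0.03343 = -0.0153754.
Per annum: -0.0153754 / (5/12) = -0.036901 = -3.69%.

-3.69%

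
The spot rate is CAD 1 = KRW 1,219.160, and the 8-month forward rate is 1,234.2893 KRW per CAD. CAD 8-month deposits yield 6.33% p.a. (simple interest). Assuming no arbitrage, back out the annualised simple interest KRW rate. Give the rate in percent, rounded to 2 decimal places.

T = 8/12 years.
CIP gives F = S · g_KRW/g_CAD, so g_KRW/g_CAD = 1234.2893/1219.16 = 1.0124096.
CAD growth factor: 1 + 0.0633×8/12 = 1.042200.
So the KRW growth factor = 1.0551333.
r = (1.0551333 − 1)/(8/12) = 0.082700 → 8.27%.

8.27%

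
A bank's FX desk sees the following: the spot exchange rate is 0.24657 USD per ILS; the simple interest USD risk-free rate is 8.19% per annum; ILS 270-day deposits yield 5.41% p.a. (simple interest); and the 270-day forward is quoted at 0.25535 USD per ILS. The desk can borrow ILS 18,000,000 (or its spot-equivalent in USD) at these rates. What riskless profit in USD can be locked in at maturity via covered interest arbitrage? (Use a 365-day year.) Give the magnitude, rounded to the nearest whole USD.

USD 73,095

T = 270/365 years.
Keep in ILS, deliver into the forward: 18,000,000·1.040019178·0.25535 = USD 4,780,240.15.
Swap to USD now, deposit: 18,000,000·0.24657·1.060583562 = USD 4,707,145.60.
The quoted forward overvalues ILS, so borrow USD, buy ILS at spot, deposit the ILS at 5.41%, and sell the proceeds forward at 0.25535.
Arbitrage profit = |4,780,240.15 − 4,707,145.60| = USD 73,095.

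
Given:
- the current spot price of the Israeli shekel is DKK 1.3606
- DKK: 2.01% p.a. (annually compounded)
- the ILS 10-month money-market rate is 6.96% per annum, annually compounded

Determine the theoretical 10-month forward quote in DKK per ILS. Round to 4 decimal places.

1.3079

T = 10/12 years.
Growth of 1 DKK over T: (1 + 0.0201)^(10/12) = 1.0167222.
ILS growth factor: (1 + 0.0696)^(10/12) = 1.0576724.
So F = 1.3606 × 1.0167222 / 1.0576724 = 1.307921 (DKK/ILS).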